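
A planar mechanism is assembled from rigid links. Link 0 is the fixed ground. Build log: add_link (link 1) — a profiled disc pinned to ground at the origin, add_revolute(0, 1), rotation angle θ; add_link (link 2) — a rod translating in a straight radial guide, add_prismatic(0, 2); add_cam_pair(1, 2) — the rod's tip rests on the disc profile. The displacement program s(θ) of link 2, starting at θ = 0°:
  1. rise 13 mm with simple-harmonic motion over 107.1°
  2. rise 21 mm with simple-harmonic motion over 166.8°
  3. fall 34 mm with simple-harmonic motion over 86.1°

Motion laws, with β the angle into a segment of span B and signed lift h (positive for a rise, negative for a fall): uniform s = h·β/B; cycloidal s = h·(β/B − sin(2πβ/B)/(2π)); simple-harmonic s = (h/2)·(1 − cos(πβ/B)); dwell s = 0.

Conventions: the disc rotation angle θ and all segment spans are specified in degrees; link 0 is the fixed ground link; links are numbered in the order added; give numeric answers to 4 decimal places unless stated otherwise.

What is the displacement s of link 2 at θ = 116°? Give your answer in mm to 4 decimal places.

seg 1 [0°–107.1°] simple-harmonic, h=13: full span → s += 13 → s = 13.0000
seg 2 [107.1°–273.9°] simple-harmonic, h=21: θ=116° here. β=8.9, B=166.8. 21/2·(1 − cos(π·0.0534)) = 0.1472 → s = 13.1472

13.1472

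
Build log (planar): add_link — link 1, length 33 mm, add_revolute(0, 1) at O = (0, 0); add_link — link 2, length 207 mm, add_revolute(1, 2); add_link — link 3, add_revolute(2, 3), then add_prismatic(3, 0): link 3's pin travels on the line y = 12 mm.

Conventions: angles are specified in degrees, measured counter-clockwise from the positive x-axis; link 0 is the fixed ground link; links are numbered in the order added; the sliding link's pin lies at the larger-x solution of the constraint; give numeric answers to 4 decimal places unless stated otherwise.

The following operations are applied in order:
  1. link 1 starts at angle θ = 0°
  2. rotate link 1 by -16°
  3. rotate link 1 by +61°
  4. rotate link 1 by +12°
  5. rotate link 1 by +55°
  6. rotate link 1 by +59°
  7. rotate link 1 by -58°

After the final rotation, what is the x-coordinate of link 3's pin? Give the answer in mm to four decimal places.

geometry: r = 33 mm, L = 207 mm, e = 12 mm; θ starts at 0°
rotate link 1 by -16°: θ ← 0° -16° = -16°
rotate link 1 by +61°: θ ← -16° +61° = 45°
rotate link 1 by +12°: θ ← 45° +12° = 57°
rotate link 1 by +55°: θ ← 57° +55° = 112°
rotate link 1 by +59°: θ ← 112° +59° = 171°
rotate link 1 by -58°: θ ← 171° -58° = 113°
crank pin P = (r cos θ, r sin θ) = (-12.894127, 30.376660)
h = r sin θ − e = 30.376660 − 12 = 18.376660
x = r cos θ + √(L² − h²) = -12.894127 + 206.182682 = 193.288555

193.2886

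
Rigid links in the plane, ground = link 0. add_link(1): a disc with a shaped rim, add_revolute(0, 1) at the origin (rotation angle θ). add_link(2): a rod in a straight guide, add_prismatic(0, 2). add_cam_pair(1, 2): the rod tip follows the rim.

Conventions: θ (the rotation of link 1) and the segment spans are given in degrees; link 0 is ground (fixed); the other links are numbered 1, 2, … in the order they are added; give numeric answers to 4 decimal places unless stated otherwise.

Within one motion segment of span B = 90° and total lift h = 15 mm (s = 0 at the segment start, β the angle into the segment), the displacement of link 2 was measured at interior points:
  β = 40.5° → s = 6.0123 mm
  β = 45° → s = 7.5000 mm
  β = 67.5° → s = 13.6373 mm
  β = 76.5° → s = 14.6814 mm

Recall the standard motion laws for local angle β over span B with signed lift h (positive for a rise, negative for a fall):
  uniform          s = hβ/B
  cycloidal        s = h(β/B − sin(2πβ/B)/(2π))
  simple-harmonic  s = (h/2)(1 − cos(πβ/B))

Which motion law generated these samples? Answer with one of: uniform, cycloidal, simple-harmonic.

candidates at β/B = r: uniform s = h·r (linear in β); cycloidal s = h·(r − sin(2πr)/(2π)); simple-harmonic s = (h/2)(1 − cos(πr))
β=40.5°: printed 6.0123 | uniform 6.7500, cycloidal 6.0123, simple-harmonic 6.3267
β=45°: printed 7.5000 | uniform 7.5000, cycloidal 7.5000, simple-harmonic 7.5000
β=67.5°: printed 13.6373 | uniform 11.2500, cycloidal 13.6373, simple-harmonic 12.8033
β=76.5°: printed 14.6814 | uniform 12.7500, cycloidal 14.6814, simple-harmonic 14.1825
only one law matches every sample → cycloidal

cycloidal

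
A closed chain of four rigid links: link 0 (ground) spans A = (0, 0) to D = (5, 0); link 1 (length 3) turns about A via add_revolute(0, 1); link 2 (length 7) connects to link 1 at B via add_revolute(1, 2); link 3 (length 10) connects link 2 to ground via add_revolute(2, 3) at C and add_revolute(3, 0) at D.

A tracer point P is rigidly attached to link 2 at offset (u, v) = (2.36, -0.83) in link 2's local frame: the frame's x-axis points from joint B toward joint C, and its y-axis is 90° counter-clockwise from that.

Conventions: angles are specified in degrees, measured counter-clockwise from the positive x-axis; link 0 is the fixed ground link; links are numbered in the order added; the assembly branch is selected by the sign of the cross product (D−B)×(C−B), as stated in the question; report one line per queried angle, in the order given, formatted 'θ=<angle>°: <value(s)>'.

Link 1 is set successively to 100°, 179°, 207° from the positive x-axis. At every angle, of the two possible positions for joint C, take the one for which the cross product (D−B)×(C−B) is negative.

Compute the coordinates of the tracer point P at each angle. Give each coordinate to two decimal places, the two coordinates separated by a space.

A=(0,0), D=(5.00,0)
θ=100°: B = A + 3.00·(cos100°, sin100°) = (-0.5209, 2.9544)
θ=100°: |BD| = 6.2617
θ=100°: circle(B,7.00) ∩ circle(D,10.00): a=-0.9415, h=6.9364
θ=100°:   candidates: C₊=(1.9217,9.5144) cross=43.434; C₋=(-4.6238,-2.7172) cross=-43.434
θ=100°:   branch - wants cross < 0 → take C=(-4.6238,-2.7172) (cross=-43.434)
θ=100°: ex = (C−B)/|BC| = (-0.5861,-0.8102); ey = (0.8102,-0.5861)
θ=100°: P = B + 2.36·ex + -0.83·ey = (-2.5767,1.5288)
θ=179°: B = A + 3.00·(cos179°, sin179°) = (-2.9995, 0.0524)
θ=179°: |BD| = 7.9997
θ=179°: circle(B,7.00) ∩ circle(D,10.00): a=0.8122, h=6.9527
θ=179°:   candidates: C₊=(-2.1418,6.9996) cross=55.620; C₋=(-2.2328,-6.9055) cross=-55.620
θ=179°:   branch - wants cross < 0 → take C=(-2.2328,-6.9055) (cross=-55.620)
θ=179°: ex = (C−B)/|BC| = (0.1095,-0.9940); ey = (0.9940,0.1095)
θ=179°: P = B + 2.36·ex + -0.83·ey = (-3.5661,-2.3844)
θ=207°: B = A + 3.00·(cos207°, sin207°) = (-2.6730, -1.3620)
θ=207°: |BD| = 7.7930
θ=207°: circle(B,7.00) ∩ circle(D,10.00): a=0.6243, h=6.9721
θ=207°:   candidates: C₊=(-3.2768,5.6119) cross=54.333; C₋=(-0.8398,-8.1177) cross=-54.333
θ=207°:   branch - wants cross < 0 → take C=(-0.8398,-8.1177) (cross=-54.333)
θ=207°: ex = (C−B)/|BC| = (0.2619,-0.9651); ey = (0.9651,0.2619)
θ=207°: P = B + 2.36·ex + -0.83·ey = (-2.8560,-3.8570)

θ=100°: -2.58 1.53
θ=179°: -3.57 -2.38
θ=207°: -2.86 -3.86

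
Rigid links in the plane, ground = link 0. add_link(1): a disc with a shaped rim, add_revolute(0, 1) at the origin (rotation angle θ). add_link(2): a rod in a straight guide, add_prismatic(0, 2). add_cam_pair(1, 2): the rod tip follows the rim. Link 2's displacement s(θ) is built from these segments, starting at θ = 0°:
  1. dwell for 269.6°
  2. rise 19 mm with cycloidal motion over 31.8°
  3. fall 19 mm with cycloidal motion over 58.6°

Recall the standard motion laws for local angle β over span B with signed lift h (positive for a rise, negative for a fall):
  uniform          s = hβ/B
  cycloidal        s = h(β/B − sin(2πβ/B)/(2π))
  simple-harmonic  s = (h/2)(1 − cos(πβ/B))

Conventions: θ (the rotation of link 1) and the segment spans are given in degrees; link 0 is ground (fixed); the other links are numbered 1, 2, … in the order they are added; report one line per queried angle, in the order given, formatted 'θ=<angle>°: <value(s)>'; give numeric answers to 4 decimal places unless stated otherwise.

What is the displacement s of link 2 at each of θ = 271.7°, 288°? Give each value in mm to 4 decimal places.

segment 1 (0° to 269.6°, dwell): s unchanged at 0.0000
θ = 271.7° falls in segment 2 (269.6° to 301.4°, cycloidal, h = 19): β = 271.7 − 269.6 = 2.1°, B = 31.8°; Δs = 19·(0.0660 − sin(2π·0.0660)/(2π)) = 0.0357; s = 0.0000 + 0.0357 = 0.0357
θ = 288° falls in segment 2 (269.6° to 301.4°, cycloidal, h = 19): β = 288 − 269.6 = 18.4°, B = 31.8°; Δs = 19·(0.5786 − sin(2π·0.5786)/(2π)) = 12.4274; s = 0.0000 + 12.4274 = 12.4274

θ=271.7°: 0.0357
θ=288°: 12.4274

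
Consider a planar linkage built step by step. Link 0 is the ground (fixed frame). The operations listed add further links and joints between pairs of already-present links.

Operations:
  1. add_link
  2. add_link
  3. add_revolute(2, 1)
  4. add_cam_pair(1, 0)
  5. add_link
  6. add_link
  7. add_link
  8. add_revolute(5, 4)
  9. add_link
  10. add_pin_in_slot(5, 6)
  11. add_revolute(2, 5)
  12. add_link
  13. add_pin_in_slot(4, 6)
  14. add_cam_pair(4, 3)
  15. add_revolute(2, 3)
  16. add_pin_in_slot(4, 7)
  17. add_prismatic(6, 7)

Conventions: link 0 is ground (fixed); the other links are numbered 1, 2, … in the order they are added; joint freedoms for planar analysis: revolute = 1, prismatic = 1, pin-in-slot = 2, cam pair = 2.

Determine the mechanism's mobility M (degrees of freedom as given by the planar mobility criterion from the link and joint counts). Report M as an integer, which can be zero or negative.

L=1 J1=0 J2=0
add link → L=2 J1=0 J2=0
add link → L=3 J1=0 J2=0
R@2,1 dof=1 J1 → L=3 J1=1 J2=0
C@1,0 dof=2 J2 → L=3 J1=1 J2=1
add link → L=4 J1=1 J2=1
add link → L=5 J1=1 J2=1
add link → L=6 J1=1 J2=1
R@5,4 dof=1 J1 → L=6 J1=2 J2=1
add link → L=7 J1=2 J2=1
PS@5,6 dof=2 J2 → L=7 J1=2 J2=2
R@2,5 dof=1 J1 → L=7 J1=3 J2=2
add link → L=8 J1=3 J2=2
PS@4,6 dof=2 J2 → L=8 J1=3 J2=3
C@4,3 dof=2 J2 → L=8 J1=3 J2=4
R@2,3 dof=1 J1 → L=8 J1=4 J2=4
PS@4,7 dof=2 J2 → L=8 J1=4 J2=5
P@6,7 dof=1 J1 → L=8 J1=5 J2=5
M=3(L−1)−2J1−J2=3·7−2·5−5=6

M = 6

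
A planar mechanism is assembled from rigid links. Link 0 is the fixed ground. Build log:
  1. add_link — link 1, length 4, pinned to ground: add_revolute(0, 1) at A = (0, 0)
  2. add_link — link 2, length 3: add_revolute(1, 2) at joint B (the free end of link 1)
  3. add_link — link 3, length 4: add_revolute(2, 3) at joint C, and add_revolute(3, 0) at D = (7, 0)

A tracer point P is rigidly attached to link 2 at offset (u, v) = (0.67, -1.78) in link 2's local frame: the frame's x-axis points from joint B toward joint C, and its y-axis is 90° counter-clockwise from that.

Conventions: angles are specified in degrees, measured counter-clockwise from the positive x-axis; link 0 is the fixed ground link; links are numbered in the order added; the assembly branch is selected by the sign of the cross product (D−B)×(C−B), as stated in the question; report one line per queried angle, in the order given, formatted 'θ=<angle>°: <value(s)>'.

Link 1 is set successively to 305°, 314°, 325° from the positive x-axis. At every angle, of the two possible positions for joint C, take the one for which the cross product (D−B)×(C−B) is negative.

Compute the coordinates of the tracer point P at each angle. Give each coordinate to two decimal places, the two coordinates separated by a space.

A=(0,0), D=(7.00,0)
θ=305°: B = A + 4.00·(cos305°, sin305°) = (2.2943, -3.2766)
θ=305°: |BD| = 5.7341
θ=305°: circle(B,3.00) ∩ circle(D,4.00): a=2.2567, h=1.9767
θ=305°:   candidates: C₊=(3.0167,-0.3649) cross=11.335; C₋=(5.2758,-3.6093) cross=-11.335
θ=305°:   branch - wants cross < 0 → take C=(5.2758,-3.6093) (cross=-11.335)
θ=305°: ex = (C−B)/|BC| = (0.9938,-0.1109); ey = (0.1109,0.9938)
θ=305°: P = B + 0.67·ex + -1.78·ey = (2.7628,-5.1199)
θ=314°: B = A + 4.00·(cos314°, sin314°) = (2.7786, -2.8774)
θ=314°: |BD| = 5.1087
θ=314°: circle(B,3.00) ∩ circle(D,4.00): a=1.8693, h=2.3465
θ=314°:   candidates: C₊=(3.0016,0.1143) cross=11.987; C₋=(5.6448,-3.7634) cross=-11.987
θ=314°:   branch - wants cross < 0 → take C=(5.6448,-3.7634) (cross=-11.987)
θ=314°: ex = (C−B)/|BC| = (0.9554,-0.2954); ey = (0.2954,0.9554)
θ=314°: P = B + 0.67·ex + -1.78·ey = (2.8930,-4.7758)
θ=325°: B = A + 4.00·(cos325°, sin325°) = (3.2766, -2.2943)
θ=325°: |BD| = 4.3735
θ=325°: circle(B,3.00) ∩ circle(D,4.00): a=1.3865, h=2.6604
θ=325°:   candidates: C₊=(3.0614,0.6980) cross=11.635; C₋=(5.8526,-3.8319) cross=-11.635
θ=325°:   branch - wants cross < 0 → take C=(5.8526,-3.8319) (cross=-11.635)
θ=325°: ex = (C−B)/|BC| = (0.8587,-0.5125); ey = (0.5125,0.8587)
θ=325°: P = B + 0.67·ex + -1.78·ey = (2.9396,-4.1661)

θ=305°: 2.76 -5.12
θ=314°: 2.89 -4.78
θ=325°: 2.94 -4.17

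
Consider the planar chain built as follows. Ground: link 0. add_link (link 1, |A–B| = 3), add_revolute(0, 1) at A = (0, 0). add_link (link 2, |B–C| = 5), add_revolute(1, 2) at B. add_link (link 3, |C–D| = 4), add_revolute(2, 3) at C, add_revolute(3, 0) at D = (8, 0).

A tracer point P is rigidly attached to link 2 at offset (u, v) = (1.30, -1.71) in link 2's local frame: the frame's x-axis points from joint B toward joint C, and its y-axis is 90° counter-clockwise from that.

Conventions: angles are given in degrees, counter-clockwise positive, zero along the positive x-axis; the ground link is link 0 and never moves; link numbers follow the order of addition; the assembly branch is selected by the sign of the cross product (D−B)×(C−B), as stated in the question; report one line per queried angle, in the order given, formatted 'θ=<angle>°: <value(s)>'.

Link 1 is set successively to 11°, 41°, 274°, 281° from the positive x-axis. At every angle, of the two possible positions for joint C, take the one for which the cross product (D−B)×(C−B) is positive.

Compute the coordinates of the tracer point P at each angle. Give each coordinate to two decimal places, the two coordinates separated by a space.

A=(0,0), D=(8.00,0)
θ=11°: B = A + 3.00·(cos11°, sin11°) = (2.9449, 0.5724)
θ=11°: |BD| = 5.0874
θ=11°: circle(B,5.00) ∩ circle(D,4.00): a=3.4282, h=3.6397
θ=11°:   candidates: C₊=(6.7609,3.8032) cross=18.516; C₋=(5.9418,-3.4299) cross=-18.516
θ=11°:   branch + wants cross > 0 → take C=(6.7609,3.8032) (cross=18.516)
θ=11°: ex = (C−B)/|BC| = (0.7632,0.6462); ey = (-0.6462,0.7632)
θ=11°: P = B + 1.30·ex + -1.71·ey = (5.0420,0.1074)
θ=41°: B = A + 3.00·(cos41°, sin41°) = (2.2641, 1.9682)
θ=41°: |BD| = 6.0642
θ=41°: circle(B,5.00) ∩ circle(D,4.00): a=3.7741, h=3.2796
θ=41°:   candidates: C₊=(6.8984,3.8453) cross=19.888; C₋=(4.7695,-2.3588) cross=-19.888
θ=41°:   branch + wants cross > 0 → take C=(6.8984,3.8453) (cross=19.888)
θ=41°: ex = (C−B)/|BC| = (0.9269,0.3754); ey = (-0.3754,0.9269)
θ=41°: P = B + 1.30·ex + -1.71·ey = (4.1110,0.8713)
θ=274°: B = A + 3.00·(cos274°, sin274°) = (0.2093, -2.9927)
θ=274°: |BD| = 8.3458
θ=274°: circle(B,5.00) ∩ circle(D,4.00): a=4.7121, h=1.6722
θ=274°:   candidates: C₊=(4.0083,0.2580) cross=13.956; C₋=(5.2076,-2.8640) cross=-13.956
θ=274°:   branch + wants cross > 0 → take C=(4.0083,0.2580) (cross=13.956)
θ=274°: ex = (C−B)/|BC| = (0.7598,0.6501); ey = (-0.6501,0.7598)
θ=274°: P = B + 1.30·ex + -1.71·ey = (2.3088,-3.4468)
θ=281°: B = A + 3.00·(cos281°, sin281°) = (0.5724, -2.9449)
θ=281°: |BD| = 7.9901
θ=281°: circle(B,5.00) ∩ circle(D,4.00): a=4.5582, h=2.0549
θ=281°:   candidates: C₊=(4.0524,0.6454) cross=16.419; C₋=(5.5671,-3.1751) cross=-16.419
θ=281°:   branch + wants cross > 0 → take C=(4.0524,0.6454) (cross=16.419)
θ=281°: ex = (C−B)/|BC| = (0.6960,0.7180); ey = (-0.7180,0.6960)
θ=281°: P = B + 1.30·ex + -1.71·ey = (2.7051,-3.2016)

θ=11°: 5.04 0.11
θ=41°: 4.11 0.87
θ=274°: 2.31 -3.45
θ=281°: 2.71 -3.20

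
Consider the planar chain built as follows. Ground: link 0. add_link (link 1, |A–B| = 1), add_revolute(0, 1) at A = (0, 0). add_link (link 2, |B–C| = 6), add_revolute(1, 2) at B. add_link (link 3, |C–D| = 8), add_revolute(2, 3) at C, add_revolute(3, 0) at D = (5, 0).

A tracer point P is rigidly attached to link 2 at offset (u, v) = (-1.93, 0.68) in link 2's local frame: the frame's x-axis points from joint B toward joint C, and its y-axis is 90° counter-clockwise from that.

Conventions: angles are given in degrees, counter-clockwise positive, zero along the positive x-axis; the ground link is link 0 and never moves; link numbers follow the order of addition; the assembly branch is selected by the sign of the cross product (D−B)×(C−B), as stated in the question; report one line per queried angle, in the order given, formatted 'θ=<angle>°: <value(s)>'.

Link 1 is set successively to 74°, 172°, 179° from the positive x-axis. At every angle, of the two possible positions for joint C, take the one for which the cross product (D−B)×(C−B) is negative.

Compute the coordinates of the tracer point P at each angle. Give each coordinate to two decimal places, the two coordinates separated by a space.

A=(0,0), D=(5.00,0)
θ=74°: B = A + 1.00·(cos74°, sin74°) = (0.2756, 0.9613)
θ=74°: |BD| = 4.8212
θ=74°: circle(B,6.00) ∩ circle(D,8.00): a=-0.4933, h=5.9797
θ=74°:   candidates: C₊=(0.9845,6.9192) cross=28.829; C₋=(-1.4000,-4.8000) cross=-28.829
θ=74°:   branch - wants cross < 0 → take C=(-1.4000,-4.8000) (cross=-28.829)
θ=74°: ex = (C−B)/|BC| = (-0.2793,-0.9602); ey = (0.9602,-0.2793)
θ=74°: P = B + -1.93·ex + 0.68·ey = (1.4676,2.6246)
θ=172°: B = A + 1.00·(cos172°, sin172°) = (-0.9903, 0.1392)
θ=172°: |BD| = 5.9919
θ=172°: circle(B,6.00) ∩ circle(D,8.00): a=0.6594, h=5.9637
θ=172°:   candidates: C₊=(-0.1925,6.0859) cross=35.734; C₋=(-0.4695,-5.8382) cross=-35.734
θ=172°:   branch - wants cross < 0 → take C=(-0.4695,-5.8382) (cross=-35.734)
θ=172°: ex = (C−B)/|BC| = (0.0868,-0.9962); ey = (0.9962,0.0868)
θ=172°: P = B + -1.93·ex + 0.68·ey = (-0.4803,2.1209)
θ=179°: B = A + 1.00·(cos179°, sin179°) = (-0.9998, 0.0175)
θ=179°: |BD| = 5.9999
θ=179°: circle(B,6.00) ∩ circle(D,8.00): a=0.6666, h=5.9629
θ=179°:   candidates: C₊=(-0.3160,5.9783) cross=35.776; C₋=(-0.3506,-5.9473) cross=-35.776
θ=179°:   branch - wants cross < 0 → take C=(-0.3506,-5.9473) (cross=-35.776)
θ=179°: ex = (C−B)/|BC| = (0.1082,-0.9941); ey = (0.9941,0.1082)
θ=179°: P = B + -1.93·ex + 0.68·ey = (-0.5327,2.0097)

θ=74°: 1.47 2.62
θ=172°: -0.48 2.12
θ=179°: -0.53 2.01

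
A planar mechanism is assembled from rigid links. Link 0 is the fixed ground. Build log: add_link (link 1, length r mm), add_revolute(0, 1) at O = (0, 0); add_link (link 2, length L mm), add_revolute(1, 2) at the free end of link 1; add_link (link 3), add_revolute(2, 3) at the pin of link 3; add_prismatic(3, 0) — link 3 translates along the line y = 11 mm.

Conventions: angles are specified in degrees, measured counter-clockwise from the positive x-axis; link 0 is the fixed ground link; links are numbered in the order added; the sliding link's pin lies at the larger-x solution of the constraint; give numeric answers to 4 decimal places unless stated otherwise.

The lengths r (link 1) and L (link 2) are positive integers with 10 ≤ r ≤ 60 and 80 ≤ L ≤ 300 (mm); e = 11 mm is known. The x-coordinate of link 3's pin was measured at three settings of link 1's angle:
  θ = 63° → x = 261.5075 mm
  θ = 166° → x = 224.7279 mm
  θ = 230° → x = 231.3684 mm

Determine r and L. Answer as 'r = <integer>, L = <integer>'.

constraint per measurement: (x − r cos θ)² + (r sin θ − e)² = L²
subtracting the θ₁ and θ₂ equations cancels the r² and L² terms:
r = (x₁² − x₂²) / (2[(x₁cos θ₁ + e sin θ₁) − (x₂cos θ₂ + e sin θ₂)]) = 26.0000 → r = 26
L² = (x₁ − r cos θ₁)² + (r sin θ₁ − e)² = 62499.9770 → L = 250.0000 → L = 250
check at θ₃=230°: x = 231.3684 (printed 231.3684) ✓

r = 26, L = 250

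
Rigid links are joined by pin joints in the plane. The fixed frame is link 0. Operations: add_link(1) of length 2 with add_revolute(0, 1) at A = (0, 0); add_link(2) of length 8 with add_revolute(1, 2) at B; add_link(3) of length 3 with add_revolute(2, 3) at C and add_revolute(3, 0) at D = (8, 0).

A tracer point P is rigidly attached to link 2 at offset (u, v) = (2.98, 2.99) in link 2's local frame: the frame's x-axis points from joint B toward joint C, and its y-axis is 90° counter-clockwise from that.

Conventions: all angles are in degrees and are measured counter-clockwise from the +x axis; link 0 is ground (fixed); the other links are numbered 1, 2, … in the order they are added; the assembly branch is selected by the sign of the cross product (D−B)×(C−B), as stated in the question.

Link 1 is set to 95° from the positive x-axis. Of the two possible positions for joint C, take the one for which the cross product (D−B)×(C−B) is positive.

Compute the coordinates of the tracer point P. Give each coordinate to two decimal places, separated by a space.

A=(0,0), D=(8.00,0)
B = A + 2.00·(cos95°, sin95°) = (-0.1743, 1.9924)
|BD| = 8.4136
circle(B,8.00) ∩ circle(D,3.00): a=7.4753, h=2.8495
  candidates: C₊=(7.7632,2.9906) cross=23.975; C₋=(6.4136,-2.5462) cross=-23.975
  branch + wants cross > 0 → take C=(7.7632,2.9906) (cross=23.975)
ex = (C−B)/|BC| = (0.9922,0.1248); ey = (-0.1248,0.9922)
P = B + 2.98·ex + 2.99·ey = (2.4093,5.3309)

2.41 5.33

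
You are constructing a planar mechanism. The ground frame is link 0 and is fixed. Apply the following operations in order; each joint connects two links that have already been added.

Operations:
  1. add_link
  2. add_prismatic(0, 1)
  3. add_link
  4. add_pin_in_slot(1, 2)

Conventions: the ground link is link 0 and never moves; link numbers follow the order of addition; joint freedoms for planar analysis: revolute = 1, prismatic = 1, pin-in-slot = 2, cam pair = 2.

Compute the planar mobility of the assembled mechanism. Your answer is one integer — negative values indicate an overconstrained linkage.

L=1 J1=0 J2=0
add link → L=2 J1=0 J2=0
P@0,1 dof=1 J1 → L=2 J1=1 J2=0
add link → L=3 J1=1 J2=0
PS@1,2 dof=2 J2 → L=3 J1=1 J2=1
M=3(L−1)−2J1−J2=3·2−2·1−1=3

M = 3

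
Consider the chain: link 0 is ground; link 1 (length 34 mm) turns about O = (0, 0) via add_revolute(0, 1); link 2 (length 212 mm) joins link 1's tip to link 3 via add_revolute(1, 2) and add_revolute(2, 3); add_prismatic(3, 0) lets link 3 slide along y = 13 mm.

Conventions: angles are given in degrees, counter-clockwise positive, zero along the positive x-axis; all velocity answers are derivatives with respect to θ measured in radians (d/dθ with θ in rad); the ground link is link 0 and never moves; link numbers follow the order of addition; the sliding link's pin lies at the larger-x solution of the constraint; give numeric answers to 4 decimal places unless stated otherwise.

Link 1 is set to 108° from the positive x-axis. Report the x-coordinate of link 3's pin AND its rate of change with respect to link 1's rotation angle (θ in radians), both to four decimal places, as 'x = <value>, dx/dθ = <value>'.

geometry: r = 34 mm, L = 212 mm, e = 13 mm
crank pin P = (r cos θ, r sin θ) = (-10.506578, 32.335922)
h = r sin θ − e = 32.335922 − 13 = 19.335922
x = r cos θ + √(L² − h²) = -10.506578 + 211.116371 = 200.609793
dx/dθ = −r sin θ − h·r cos θ/√(L² − h²) (θ in radians; h = 19.335922) = -31.373635

x = 200.6098, dx/dθ = -31.3736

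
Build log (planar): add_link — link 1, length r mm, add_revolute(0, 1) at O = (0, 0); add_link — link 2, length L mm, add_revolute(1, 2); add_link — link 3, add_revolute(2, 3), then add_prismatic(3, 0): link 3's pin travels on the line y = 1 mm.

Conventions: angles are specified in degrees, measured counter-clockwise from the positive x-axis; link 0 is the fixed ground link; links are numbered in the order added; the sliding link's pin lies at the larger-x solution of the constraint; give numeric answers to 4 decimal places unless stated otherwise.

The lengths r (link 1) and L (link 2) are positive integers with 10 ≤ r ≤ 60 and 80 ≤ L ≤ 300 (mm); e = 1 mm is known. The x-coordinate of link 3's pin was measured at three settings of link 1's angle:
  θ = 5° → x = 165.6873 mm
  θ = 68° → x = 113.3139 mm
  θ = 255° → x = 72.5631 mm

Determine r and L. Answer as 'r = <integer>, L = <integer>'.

constraint per measurement: (x − r cos θ)² + (r sin θ − e)² = L²
subtracting the θ₁ and θ₂ equations cancels the r² and L² terms:
r = (x₁² − x₂²) / (2[(x₁cos θ₁ + e sin θ₁) − (x₂cos θ₂ + e sin θ₂)]) = 60.0000 → r = 60
L² = (x₁ − r cos θ₁)² + (r sin θ₁ − e)² = 11236.0055 → L = 106.0000 → L = 106
check at θ₃=255°: x = 72.5631 (printed 72.5631) ✓

r = 60, L = 106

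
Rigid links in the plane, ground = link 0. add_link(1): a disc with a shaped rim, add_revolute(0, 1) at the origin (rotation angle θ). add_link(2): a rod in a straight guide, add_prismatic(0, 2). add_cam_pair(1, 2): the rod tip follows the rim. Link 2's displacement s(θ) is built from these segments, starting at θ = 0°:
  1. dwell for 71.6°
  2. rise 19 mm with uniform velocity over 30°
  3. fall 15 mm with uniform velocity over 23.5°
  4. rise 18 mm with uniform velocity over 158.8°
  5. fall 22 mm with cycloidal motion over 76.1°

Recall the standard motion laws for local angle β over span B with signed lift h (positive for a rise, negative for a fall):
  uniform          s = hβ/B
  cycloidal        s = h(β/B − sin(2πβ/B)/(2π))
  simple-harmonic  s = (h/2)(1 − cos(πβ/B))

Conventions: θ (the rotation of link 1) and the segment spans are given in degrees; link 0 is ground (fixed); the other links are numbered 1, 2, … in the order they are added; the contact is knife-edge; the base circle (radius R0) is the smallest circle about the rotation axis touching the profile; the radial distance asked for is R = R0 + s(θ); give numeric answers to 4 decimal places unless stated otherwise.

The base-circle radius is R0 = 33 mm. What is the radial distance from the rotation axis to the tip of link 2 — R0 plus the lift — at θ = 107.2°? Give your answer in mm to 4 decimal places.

segment 1 (0° to 71.6°, dwell): s unchanged at 0.0000
segment 2 (71.6° to 101.6°, uniform, h = 19) is passed completely: s = 0.0000 + (19) = 19.0000
θ = 107.2° falls in segment 3 (101.6° to 125.1°, uniform, h = -15): β = 107.2 − 101.6 = 5.6°, B = 23.5°; Δs = -15·5.6/23.5 = -3.5745; s = 19.0000 − 3.5745 = 15.4255
R = R0 + s = 33 + 15.4255 = 48.4255

48.4255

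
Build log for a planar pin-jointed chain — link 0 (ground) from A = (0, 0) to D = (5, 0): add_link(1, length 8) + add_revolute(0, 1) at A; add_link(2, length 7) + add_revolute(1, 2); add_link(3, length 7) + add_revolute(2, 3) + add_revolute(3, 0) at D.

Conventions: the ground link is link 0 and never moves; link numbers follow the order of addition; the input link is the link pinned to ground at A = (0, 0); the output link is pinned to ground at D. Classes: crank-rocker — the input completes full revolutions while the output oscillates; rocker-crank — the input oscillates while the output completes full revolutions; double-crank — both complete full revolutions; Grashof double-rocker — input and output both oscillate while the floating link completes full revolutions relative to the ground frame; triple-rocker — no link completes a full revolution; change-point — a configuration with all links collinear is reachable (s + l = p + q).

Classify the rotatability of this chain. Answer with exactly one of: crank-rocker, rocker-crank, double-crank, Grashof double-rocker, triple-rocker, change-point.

lengths: ground=5, input=8, coupler=7, output=7
sorted: s=5 (shortest), l=8 (longest), p+q=14
s + l = 13 vs p + q = 14
s + l < p + q (Grashof) with shortest = ground link → double-crank

double-crank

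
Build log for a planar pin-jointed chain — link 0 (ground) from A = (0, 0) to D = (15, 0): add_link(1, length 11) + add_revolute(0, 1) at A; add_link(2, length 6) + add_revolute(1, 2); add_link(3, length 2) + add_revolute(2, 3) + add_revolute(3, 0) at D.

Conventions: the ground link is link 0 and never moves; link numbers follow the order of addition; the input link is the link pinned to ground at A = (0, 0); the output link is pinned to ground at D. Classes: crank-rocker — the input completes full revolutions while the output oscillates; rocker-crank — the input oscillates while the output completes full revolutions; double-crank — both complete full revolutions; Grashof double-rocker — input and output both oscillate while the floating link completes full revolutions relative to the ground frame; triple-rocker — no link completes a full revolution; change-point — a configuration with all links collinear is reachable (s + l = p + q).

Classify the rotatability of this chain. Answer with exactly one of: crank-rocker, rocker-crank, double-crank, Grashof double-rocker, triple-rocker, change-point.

lengths: ground=15, input=11, coupler=6, output=2
sorted: s=2 (shortest), l=15 (longest), p+q=17
s + l = 17 vs p + q = 17
s + l = p + q → change-point (collinear configuration reachable)

change-point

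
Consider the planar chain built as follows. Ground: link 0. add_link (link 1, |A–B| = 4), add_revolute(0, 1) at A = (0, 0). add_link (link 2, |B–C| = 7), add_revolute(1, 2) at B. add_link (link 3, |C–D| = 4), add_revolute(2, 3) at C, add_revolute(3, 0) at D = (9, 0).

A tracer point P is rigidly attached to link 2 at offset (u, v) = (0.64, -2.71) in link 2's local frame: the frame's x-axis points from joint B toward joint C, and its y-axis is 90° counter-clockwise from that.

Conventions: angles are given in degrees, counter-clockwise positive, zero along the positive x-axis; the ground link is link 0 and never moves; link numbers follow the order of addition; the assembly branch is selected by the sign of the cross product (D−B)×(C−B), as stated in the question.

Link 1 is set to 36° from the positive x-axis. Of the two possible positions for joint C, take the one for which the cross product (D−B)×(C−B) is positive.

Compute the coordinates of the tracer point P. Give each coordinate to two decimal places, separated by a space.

A=(0,0), D=(9.00,0)
B = A + 4.00·(cos36°, sin36°) = (3.2361, 2.3511)
|BD| = 6.2250
circle(B,7.00) ∩ circle(D,4.00): a=5.7631, h=3.9732
  candidates: C₊=(10.0730,3.8534) cross=24.733; C₋=(7.0716,-3.5045) cross=-24.733
  branch + wants cross > 0 → take C=(10.0730,3.8534) (cross=24.733)
ex = (C−B)/|BC| = (0.9767,0.2146); ey = (-0.2146,0.9767)
P = B + 0.64·ex + -2.71·ey = (4.4427,-0.1584)

4.44 -0.16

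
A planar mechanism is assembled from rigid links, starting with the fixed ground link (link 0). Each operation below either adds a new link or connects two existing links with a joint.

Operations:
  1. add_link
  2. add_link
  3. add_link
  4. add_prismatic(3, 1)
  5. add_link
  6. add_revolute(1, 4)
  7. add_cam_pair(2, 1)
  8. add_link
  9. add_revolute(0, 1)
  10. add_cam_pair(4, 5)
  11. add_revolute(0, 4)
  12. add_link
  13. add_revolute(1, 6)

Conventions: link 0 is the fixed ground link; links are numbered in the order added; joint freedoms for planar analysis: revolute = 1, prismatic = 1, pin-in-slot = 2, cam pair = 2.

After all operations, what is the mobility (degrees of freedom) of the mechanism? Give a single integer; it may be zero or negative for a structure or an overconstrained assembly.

L=1 J1=0 J2=0
add link → L=2 J1=0 J2=0
add link → L=3 J1=0 J2=0
add link → L=4 J1=0 J2=0
P@3,1 dof=1 J1 → L=4 J1=1 J2=0
add link → L=5 J1=1 J2=0
R@1,4 dof=1 J1 → L=5 J1=2 J2=0
C@2,1 dof=2 J2 → L=5 J1=2 J2=1
add link → L=6 J1=2 J2=1
R@0,1 dof=1 J1 → L=6 J1=3 J2=1
C@4,5 dof=2 J2 → L=6 J1=3 J2=2
R@0,4 dof=1 J1 → L=6 J1=4 J2=2
add link → L=7 J1=4 J2=2
R@1,6 dof=1 J1 → L=7 J1=5 J2=2
M=3(L−1)−2J1−J2=3·6−2·5−2=6

M = 6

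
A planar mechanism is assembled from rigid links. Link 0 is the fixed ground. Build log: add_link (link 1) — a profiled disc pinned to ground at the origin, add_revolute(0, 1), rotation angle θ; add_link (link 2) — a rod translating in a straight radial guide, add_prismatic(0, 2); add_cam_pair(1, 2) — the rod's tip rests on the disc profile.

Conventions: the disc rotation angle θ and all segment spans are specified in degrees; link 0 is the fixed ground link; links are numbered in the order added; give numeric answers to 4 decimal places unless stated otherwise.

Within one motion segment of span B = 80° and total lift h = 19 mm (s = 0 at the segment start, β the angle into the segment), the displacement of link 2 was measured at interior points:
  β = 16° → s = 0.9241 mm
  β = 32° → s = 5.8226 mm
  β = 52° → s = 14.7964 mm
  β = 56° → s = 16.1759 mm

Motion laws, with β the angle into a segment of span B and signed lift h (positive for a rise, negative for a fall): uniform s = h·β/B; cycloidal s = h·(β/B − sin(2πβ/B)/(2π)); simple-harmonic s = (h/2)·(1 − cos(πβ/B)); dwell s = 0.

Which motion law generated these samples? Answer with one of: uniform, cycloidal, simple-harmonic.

candidates at β/B = r: uniform s = h·r (linear in β); cycloidal s = h·(r − sin(2πr)/(2π)); simple-harmonic s = (h/2)(1 − cos(πr))
β=16°: printed 0.9241 | uniform 3.8000, cycloidal 0.9241, simple-harmonic 1.8143
β=32°: printed 5.8226 | uniform 7.6000, cycloidal 5.8226, simple-harmonic 6.5643
β=52°: printed 14.7964 | uniform 12.3500, cycloidal 14.7964, simple-harmonic 13.8129
β=56°: printed 16.1759 | uniform 13.3000, cycloidal 16.1759, simple-harmonic 15.0840
only one law matches every sample → cycloidal

cycloidal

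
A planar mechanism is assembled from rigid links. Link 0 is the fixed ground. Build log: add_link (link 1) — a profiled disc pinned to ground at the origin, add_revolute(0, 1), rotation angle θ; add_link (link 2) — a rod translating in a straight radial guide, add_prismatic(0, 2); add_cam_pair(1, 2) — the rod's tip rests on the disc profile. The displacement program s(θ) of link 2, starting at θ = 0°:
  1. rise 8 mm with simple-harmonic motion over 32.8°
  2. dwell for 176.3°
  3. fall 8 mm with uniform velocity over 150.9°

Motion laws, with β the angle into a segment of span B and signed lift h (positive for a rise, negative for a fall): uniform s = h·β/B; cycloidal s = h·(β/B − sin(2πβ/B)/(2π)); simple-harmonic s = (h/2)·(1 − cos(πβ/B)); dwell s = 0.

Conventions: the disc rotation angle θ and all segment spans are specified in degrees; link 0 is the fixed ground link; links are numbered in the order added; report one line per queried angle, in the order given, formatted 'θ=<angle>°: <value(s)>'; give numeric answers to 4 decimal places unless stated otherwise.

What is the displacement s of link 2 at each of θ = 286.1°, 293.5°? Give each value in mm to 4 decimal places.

seg 1 [0°–32.8°] simple-harmonic, h=8: full span → s += 8 → s = 8.0000
seg 2 [32.8°–209.1°] dwell: s stays 8.0000
seg 3 [209.1°–360°] uniform, h=-8: θ=286.1° here. β=77, B=150.9. -8·77/150.9 = -4.0822 → s = 3.9178
seg 3 [209.1°–360°] uniform, h=-8: θ=293.5° here. β=84.4, B=150.9. -8·84.4/150.9 = -4.4745 → s = 3.5255

θ=286.1°: 3.9178
θ=293.5°: 3.5255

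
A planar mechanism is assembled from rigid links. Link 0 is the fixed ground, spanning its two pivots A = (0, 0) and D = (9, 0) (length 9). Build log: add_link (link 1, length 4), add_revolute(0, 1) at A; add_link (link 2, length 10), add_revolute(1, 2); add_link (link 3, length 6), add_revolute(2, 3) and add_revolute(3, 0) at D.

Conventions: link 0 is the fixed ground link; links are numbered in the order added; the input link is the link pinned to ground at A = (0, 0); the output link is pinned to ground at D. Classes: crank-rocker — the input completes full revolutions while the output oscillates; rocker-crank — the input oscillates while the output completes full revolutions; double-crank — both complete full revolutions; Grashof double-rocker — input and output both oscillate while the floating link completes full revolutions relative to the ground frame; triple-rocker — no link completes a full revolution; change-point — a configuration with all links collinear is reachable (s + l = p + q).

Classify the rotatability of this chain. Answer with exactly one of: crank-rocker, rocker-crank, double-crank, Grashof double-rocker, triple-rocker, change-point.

lengths: ground=9, input=4, coupler=10, output=6
sorted: s=4 (shortest), l=10 (longest), p+q=15
s + l = 14 vs p + q = 15
s + l < p + q (Grashof) with shortest = input link → crank-rocker

crank-rocker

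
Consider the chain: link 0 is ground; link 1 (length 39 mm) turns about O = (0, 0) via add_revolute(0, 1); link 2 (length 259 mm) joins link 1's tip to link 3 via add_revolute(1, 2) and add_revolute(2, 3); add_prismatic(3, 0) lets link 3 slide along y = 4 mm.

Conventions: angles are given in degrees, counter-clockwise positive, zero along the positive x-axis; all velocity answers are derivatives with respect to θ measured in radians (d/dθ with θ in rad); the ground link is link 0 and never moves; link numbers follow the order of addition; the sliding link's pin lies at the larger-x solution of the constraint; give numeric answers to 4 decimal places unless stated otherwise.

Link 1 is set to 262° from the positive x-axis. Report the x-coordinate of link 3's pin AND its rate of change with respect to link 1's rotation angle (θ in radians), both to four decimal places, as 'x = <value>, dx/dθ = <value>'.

geometry: r = 39 mm, L = 259 mm, e = 4 mm
crank pin P = (r cos θ, r sin θ) = (-5.427751, -38.620455)
h = r sin θ − e = -38.620455 − 4 = -42.620455
x = r cos θ + √(L² − h²) = -5.427751 + 255.469170 = 250.041419
dx/dθ = −r sin θ − h·r cos θ/√(L² − h²) (θ in radians; h = -42.620455) = 37.714932

x = 250.0414, dx/dθ = 37.7149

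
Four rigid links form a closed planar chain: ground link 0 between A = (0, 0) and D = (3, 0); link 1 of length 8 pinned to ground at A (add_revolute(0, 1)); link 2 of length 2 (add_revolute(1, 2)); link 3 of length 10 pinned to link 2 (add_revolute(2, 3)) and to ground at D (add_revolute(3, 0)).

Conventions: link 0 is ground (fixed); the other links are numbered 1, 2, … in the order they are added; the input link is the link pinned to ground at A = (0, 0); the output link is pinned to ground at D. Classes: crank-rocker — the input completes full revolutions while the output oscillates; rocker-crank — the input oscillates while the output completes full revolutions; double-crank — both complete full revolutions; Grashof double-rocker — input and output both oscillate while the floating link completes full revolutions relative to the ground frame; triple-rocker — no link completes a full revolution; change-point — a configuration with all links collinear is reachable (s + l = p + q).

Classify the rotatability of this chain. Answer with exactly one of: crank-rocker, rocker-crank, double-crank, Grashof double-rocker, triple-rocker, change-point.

lengths: ground=3, input=8, coupler=2, output=10
sorted: s=2 (shortest), l=10 (longest), p+q=11
s + l = 12 vs p + q = 11
s + l > p + q → non-Grashof → no link fully rotates → triple-rocker

triple-rocker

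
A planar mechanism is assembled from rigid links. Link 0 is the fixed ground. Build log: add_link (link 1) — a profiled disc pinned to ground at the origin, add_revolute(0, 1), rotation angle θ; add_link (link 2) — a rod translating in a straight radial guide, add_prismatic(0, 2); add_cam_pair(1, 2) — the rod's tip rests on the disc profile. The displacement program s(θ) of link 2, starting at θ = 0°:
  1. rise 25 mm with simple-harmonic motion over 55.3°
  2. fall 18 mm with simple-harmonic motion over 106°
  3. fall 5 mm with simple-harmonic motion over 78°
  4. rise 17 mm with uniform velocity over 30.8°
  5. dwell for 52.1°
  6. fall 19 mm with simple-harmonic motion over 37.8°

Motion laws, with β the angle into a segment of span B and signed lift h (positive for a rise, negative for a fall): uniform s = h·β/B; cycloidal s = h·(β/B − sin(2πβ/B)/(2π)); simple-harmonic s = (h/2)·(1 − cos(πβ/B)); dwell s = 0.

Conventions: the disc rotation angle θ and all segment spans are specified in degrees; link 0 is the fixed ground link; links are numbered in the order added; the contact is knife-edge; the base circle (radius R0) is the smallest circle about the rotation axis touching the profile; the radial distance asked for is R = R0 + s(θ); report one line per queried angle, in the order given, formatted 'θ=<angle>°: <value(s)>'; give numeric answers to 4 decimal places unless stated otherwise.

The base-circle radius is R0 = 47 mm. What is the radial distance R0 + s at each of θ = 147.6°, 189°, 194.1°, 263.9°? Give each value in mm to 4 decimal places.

seg 1 [0°–55.3°] simple-harmonic, h=25: full span → s += 25 → s = 25.0000
seg 2 [55.3°–161.3°] simple-harmonic, h=-18: θ=147.6° here. β=92.3, B=106. -18/2·(1 − cos(π·0.8708)) = -17.2682 → s = 7.7318
seg 2 [55.3°–161.3°] simple-harmonic, h=-18: full span → s += -18 → s = 7.0000
seg 3 [161.3°–239.3°] simple-harmonic, h=-5: θ=189° here. β=27.7, B=78. -5/2·(1 − cos(π·0.3551)) = -1.4011 → s = 5.5989
seg 3 [161.3°–239.3°] simple-harmonic, h=-5: θ=194.1° here. β=32.8, B=78. -5/2·(1 − cos(π·0.4205)) = -1.8822 → s = 5.1178
seg 3 [161.3°–239.3°] simple-harmonic, h=-5: full span → s += -5 → s = 2.0000
seg 4 [239.3°–270.1°] uniform, h=17: θ=263.9° here. β=24.6, B=30.8. 17·24.6/30.8 = 13.5779 → s = 15.5779
θ=147.6°: R = R0 + s = 47 + 7.7318 = 54.7318
θ=189°: R = R0 + s = 47 + 5.5989 = 52.5989
θ=194.1°: R = R0 + s = 47 + 5.1178 = 52.1178
θ=263.9°: R = R0 + s = 47 + 15.5779 = 62.5779

θ=147.6°: 54.7318
θ=189°: 52.5989
θ=194.1°: 52.1178
θ=263.9°: 62.5779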